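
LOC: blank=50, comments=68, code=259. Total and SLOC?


Total LOC = blank + comment + code
Total LOC = 50 + 68 + 259 = 377
SLOC (source only) = code = 259

Total LOC: 377, SLOC: 259


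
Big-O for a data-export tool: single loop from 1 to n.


Reasoning: one pass through n items
Complexity: O(n)

O(n)


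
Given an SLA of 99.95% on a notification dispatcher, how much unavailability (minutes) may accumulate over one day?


Formula: allowed downtime = period * (100 - SLA) / 100
Period (day) = 1440 minutes
Unavailability fraction = (100 - 99.95) / 100
Allowed downtime = 1440 * (100 - 99.95) / 100
Allowed downtime = 0.72 minutes

0.72 minutes


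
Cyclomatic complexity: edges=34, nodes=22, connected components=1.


Formula: V(G) = E - N + 2P
V(G) = 34 - 22 + 2*1
V(G) = 12 + 2
V(G) = 14

14


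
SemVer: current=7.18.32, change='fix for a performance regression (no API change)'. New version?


Current: 7.18.32
Change category: 'fix for a performance regression (no API change)' → patch bump
SemVer rule: patch bump → increment PATCH (MAJOR and MINOR unchanged)
New: 7.18.33

7.18.33


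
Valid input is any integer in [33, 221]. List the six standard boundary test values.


Range: [33, 221]
Boundaries: just below min, min, min+1, max-1, max, just above max
Values: [32, 33, 34, 220, 221, 222]

[32, 33, 34, 220, 221, 222]


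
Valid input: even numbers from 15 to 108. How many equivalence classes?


Constraint: even integers in [15, 108]
Class 1: x < 15 — out-of-range invalid
Class 2: x in [15,108] but odd — wrong type invalid
Class 3: x in [15,108] and even — valid
Class 4: x > 108 — out-of-range invalid
Total equivalence classes: 4

4 equivalence classes


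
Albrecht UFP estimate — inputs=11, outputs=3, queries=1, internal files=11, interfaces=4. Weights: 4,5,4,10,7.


UFP = EI*4 + EO*5 + EQ*4 + ILF*10 + EIF*7
UFP = 11*4 + 3*5 + 1*4 + 11*10 + 4*7
UFP = 44 + 15 + 4 + 110 + 28
UFP = 201

201


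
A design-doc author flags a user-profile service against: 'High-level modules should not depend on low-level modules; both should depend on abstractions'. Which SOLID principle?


This describes the Dependency Inversion Principle (DIP)

Dependency Inversion Principle (DIP)


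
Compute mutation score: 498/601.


Mutation score = killed / total * 100
Mutation score = 498 / 601 * 100
Mutation score = 82.86%

82.86%


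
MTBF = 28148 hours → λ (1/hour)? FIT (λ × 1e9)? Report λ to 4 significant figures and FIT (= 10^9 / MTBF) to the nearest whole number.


Formula: λ = 1 / MTBF; FIT = λ × 1e9 = 1e9 / MTBF
λ = 1 / 28148 ≈ 3.553e-05 failures/hour
FIT = 1e9 / 28148 ≈ 35527 failures per 1e9 hours (nearest whole number)

λ = 3.553e-05 /h, FIT = 35527


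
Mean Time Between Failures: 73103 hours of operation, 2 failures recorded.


Formula: MTBF = Total operating time / Number of failures
MTBF = 73103 / 2
MTBF = 36551.5 hours

36551.5 hours


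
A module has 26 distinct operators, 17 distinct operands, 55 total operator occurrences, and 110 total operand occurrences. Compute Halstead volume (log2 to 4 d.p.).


Formula: V = N * log2(η), where N = N1 + N2 and η = η1 + η2
η = 26 + 17 = 43
N = 55 + 110 = 165
log2(43) ≈ 5.4263
V = 165 * 5.4263 = 895.34

895.34


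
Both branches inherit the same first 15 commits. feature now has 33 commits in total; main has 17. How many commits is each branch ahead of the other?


Common ancestor: commit #15
feature commits after divergence: 33 - 15 = 18
main commits after divergence: 17 - 15 = 2
feature is 18 commits ahead of main
main is 2 commits ahead of feature

feature ahead: 18, main ahead: 2


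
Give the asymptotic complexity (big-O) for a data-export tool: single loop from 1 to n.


Reasoning: one pass through n items
Complexity: O(n)

O(n)


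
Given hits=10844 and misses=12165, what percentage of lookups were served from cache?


Formula: hit rate = hits / (hits + misses) * 100
hit rate = 10844 / (10844 + 12165) * 100
hit rate = 10844 / 23009 * 100
hit rate = 47.13%

47.13%


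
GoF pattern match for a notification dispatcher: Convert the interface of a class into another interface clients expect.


This matches the Adapter pattern

Adapter


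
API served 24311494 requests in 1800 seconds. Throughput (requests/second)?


Formula: throughput = requests / seconds
throughput = 24311494 / 1800
throughput = 13506.39 requests/second

13506.39 requests/second


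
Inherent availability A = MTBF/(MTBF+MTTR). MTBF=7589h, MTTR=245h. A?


Availability = MTBF / (MTBF + MTTR)
Availability = 7589 / (7589 + 245)
Availability = 7589 / 7834
Availability = 96.8726%

96.8726%


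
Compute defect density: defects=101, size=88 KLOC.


Defect density = defects / KLOC
Defect density = 101 / 88
Defect density = 1.148 defects/KLOC

1.148 defects/KLOC


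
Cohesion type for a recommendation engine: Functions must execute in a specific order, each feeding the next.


Reasoning: Output of one is input to next
Type: Sequential cohesion

Sequential cohesion


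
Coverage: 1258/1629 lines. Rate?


Coverage = covered / total * 100
Coverage = 1258 / 1629 * 100
Coverage = 77.23%

77.23%


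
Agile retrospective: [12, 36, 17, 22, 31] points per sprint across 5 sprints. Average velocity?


Formula: Avg velocity = Total points / Number of sprints
Points: [12, 36, 17, 22, 31]
Sum = 12 + 36 + 17 + 22 + 31 = 118
Avg velocity = 118 / 5 = 23.6 points/sprint

23.6 points/sprint


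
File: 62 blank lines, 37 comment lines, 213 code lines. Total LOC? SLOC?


Total LOC = blank + comment + code
Total LOC = 62 + 37 + 213 = 312
SLOC (source only) = code = 213

Total LOC: 312, SLOC: 213


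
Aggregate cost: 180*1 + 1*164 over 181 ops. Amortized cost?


Formula: Amortized cost = Total cost / Operations
Total cost = (180 * 1) + (1 * 164)
Total cost = 180 + 164 = 344
Amortized = 344 / 181 = 1.9006

1.9006


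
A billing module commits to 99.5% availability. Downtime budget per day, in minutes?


Formula: allowed downtime = period * (100 - SLA) / 100
Period (day) = 1440 minutes
Unavailability fraction = (100 - 99.5) / 100
Allowed downtime = 1440 * (100 - 99.5) / 100
Allowed downtime = 7.2 minutes

7.2 minutes


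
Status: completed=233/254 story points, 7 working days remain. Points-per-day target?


Formula: Required rate = Remaining points / Days left
Remaining = 254 - 233 = 21 points
Required rate = 21 / 7 = 3.0 points/day

3.0 points/day


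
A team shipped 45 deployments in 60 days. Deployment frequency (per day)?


Formula: deployments per day = releases / days
= 45 / 60
= 0.75 deploys/day
(equivalently, 5.25 deploys/week)

0.75 deploys/day


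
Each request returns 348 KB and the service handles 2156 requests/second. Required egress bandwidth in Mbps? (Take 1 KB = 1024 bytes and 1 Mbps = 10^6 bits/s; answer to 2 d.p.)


Formula: Mbps = payload_bytes * RPS * 8 / 1e6
Payload per request = 348 KB = 348 * 1024 = 356352 bytes
Total bytes/sec = 356352 * 2156 = 768294912
Total bits/sec = 768294912 * 8 = 6146359296
Mbps = 6146359296 / 1e6 = 6146.36

6146.36 Mbps


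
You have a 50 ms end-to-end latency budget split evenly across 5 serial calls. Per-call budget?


Formula: per_stage = total_budget / stages
per_stage = 50 / 5
per_stage = 10.0 ms

10.0 ms


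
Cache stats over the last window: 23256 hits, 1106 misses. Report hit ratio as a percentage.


Formula: hit rate = hits / (hits + misses) * 100
hit rate = 23256 / (23256 + 1106) * 100
hit rate = 23256 / 24362 * 100
hit rate = 95.46%

95.46%


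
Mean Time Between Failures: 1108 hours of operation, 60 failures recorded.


Formula: MTBF = Total operating time / Number of failures
MTBF = 1108 / 60
MTBF = 18.47 hours

18.47 hours


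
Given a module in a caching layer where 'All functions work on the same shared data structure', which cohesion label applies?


Reasoning: Functions share data
Type: Communicational cohesion

Communicational cohesion


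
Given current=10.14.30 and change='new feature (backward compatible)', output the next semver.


Current: 10.14.30
Change category: 'new feature (backward compatible)' → minor bump
SemVer rule: minor bump → increment MINOR, reset PATCH to 0 (MAJOR unchanged)
New: 10.15.0

10.15.0


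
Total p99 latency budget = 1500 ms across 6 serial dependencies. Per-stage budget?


Formula: per_stage = total_budget / stages
per_stage = 1500 / 6
per_stage = 250.0 ms

250.0 ms


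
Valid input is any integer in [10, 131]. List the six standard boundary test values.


Range: [10, 131]
Boundaries: just below min, min, min+1, max-1, max, just above max
Values: [9, 10, 11, 130, 131, 132]

[9, 10, 11, 130, 131, 132]


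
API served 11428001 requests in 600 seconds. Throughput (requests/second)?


Formula: throughput = requests / seconds
throughput = 11428001 / 600
throughput = 19046.67 requests/second

19046.67 requests/second


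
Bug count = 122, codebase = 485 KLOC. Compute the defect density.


Defect density = defects / KLOC
Defect density = 122 / 485
Defect density = 0.252 defects/KLOC

0.252 defects/KLOC


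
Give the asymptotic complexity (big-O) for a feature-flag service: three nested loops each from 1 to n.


Reasoning: three levels of nesting over n
Complexity: O(n^3)

O(n^3)


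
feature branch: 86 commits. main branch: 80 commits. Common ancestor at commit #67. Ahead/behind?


Common ancestor: commit #67
feature commits after divergence: 86 - 67 = 19
main commits after divergence: 80 - 67 = 13
feature is 19 commits ahead of main
main is 13 commits ahead of feature

feature ahead: 19, main ahead: 13


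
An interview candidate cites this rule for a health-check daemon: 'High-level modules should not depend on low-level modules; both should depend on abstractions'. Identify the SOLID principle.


This describes the Dependency Inversion Principle (DIP)

Dependency Inversion Principle (DIP)


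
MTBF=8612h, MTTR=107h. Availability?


Availability = MTBF / (MTBF + MTTR)
Availability = 8612 / (8612 + 107)
Availability = 8612 / 8719
Availability = 98.7728%

98.7728%


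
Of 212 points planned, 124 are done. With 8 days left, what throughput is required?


Formula: Required rate = Remaining points / Days left
Remaining = 212 - 124 = 88 points
Required rate = 88 / 8 = 11.0 points/day

11.0 points/day


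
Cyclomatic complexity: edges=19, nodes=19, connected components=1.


Formula: V(G) = E - N + 2P
V(G) = 19 - 19 + 2*1
V(G) = 0 + 2
V(G) = 2

2


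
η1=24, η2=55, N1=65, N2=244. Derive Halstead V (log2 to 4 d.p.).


Formula: V = N * log2(η), where N = N1 + N2 and η = η1 + η2
η = 24 + 55 = 79
N = 65 + 244 = 309
log2(79) ≈ 6.3038
V = 309 * 6.3038 = 1947.87

1947.87


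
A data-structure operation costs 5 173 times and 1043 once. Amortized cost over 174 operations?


Formula: Amortized cost = Total cost / Operations
Total cost = (173 * 5) + (1 * 1043)
Total cost = 865 + 1043 = 1908
Amortized = 1908 / 174 = 10.9655

10.9655


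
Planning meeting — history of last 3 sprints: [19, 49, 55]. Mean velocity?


Formula: Avg velocity = Total points / Number of sprints
Points: [19, 49, 55]
Sum = 19 + 49 + 55 = 123
Avg velocity = 123 / 3 = 41.0 points/sprint

41.0 points/sprint


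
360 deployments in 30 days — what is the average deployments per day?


Formula: deployments per day = releases / days
= 360 / 30
= 12.0 deploys/day
(equivalently, 84.0 deploys/week)

12.0 deploys/day


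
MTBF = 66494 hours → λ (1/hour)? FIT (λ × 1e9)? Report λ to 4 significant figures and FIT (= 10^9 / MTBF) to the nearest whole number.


Formula: λ = 1 / MTBF; FIT = λ × 1e9 = 1e9 / MTBF
λ = 1 / 66494 ≈ 1.504e-05 failures/hour
FIT = 1e9 / 66494 ≈ 15039 failures per 1e9 hours (nearest whole number)

λ = 1.504e-05 /h, FIT = 15039


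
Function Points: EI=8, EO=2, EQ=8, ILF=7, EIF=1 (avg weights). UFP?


UFP = EI*4 + EO*5 + EQ*4 + ILF*10 + EIF*7
UFP = 8*4 + 2*5 + 8*4 + 7*10 + 1*7
UFP = 32 + 10 + 32 + 70 + 7
UFP = 151

151


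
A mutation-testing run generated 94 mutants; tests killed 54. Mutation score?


Mutation score = killed / total * 100
Mutation score = 54 / 94 * 100
Mutation score = 57.45%

57.45%


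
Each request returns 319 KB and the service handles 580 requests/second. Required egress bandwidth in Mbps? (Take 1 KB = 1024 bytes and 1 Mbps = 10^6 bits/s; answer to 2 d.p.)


Formula: Mbps = payload_bytes * RPS * 8 / 1e6
Payload per request = 319 KB = 319 * 1024 = 326656 bytes
Total bytes/sec = 326656 * 580 = 189460480
Total bits/sec = 189460480 * 8 = 1515683840
Mbps = 1515683840 / 1e6 = 1515.68

1515.68 Mbps


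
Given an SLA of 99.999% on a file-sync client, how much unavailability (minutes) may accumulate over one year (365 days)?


Formula: allowed downtime = period * (100 - SLA) / 100
Period (year (365 days)) = 525600 minutes
Unavailability fraction = (100 - 99.999) / 100
Allowed downtime = 525600 * (100 - 99.999) / 100
Allowed downtime = 5.256 minutes

5.256 minutes


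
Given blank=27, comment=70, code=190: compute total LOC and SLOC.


Total LOC = blank + comment + code
Total LOC = 27 + 70 + 190 = 287
SLOC (source only) = code = 190

Total LOC: 287, SLOC: 190


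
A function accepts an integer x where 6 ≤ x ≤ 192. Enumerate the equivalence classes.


Valid range: [6, 192]
Class 1: x < 6 — invalid
Class 2: 6 ≤ x ≤ 192 — valid
Class 3: x > 192 — invalid
Total equivalence classes: 3

3 equivalence classes


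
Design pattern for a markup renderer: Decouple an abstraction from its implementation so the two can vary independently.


This matches the Bridge pattern

Bridge


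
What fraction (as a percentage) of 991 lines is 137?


Coverage = covered / total * 100
Coverage = 137 / 991 * 100
Coverage = 13.82%

13.82%


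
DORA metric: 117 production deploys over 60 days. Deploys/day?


Formula: deployments per day = releases / days
= 117 / 60
= 1.95 deploys/day
(equivalently, 13.65 deploys/week)

1.95 deploys/day


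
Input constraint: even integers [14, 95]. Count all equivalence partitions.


Constraint: even integers in [14, 95]
Class 1: x < 14 — out-of-range invalid
Class 2: x in [14,95] but odd — wrong type invalid
Class 3: x in [14,95] and even — valid
Class 4: x > 95 — out-of-range invalid
Total equivalence classes: 4

4 equivalence classes


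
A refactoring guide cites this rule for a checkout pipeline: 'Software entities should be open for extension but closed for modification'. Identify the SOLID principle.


This describes the Open/Closed Principle (OCP)

Open/Closed Principle (OCP)


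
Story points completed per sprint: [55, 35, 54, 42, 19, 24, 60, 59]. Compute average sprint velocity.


Formula: Avg velocity = Total points / Number of sprints
Points: [55, 35, 54, 42, 19, 24, 60, 59]
Sum = 55 + 35 + 54 + 42 + 19 + 24 + 60 + 59 = 348
Avg velocity = 348 / 8 = 43.5 points/sprint

43.5 points/sprint


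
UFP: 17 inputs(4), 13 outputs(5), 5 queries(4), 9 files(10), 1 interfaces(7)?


UFP = EI*4 + EO*5 + EQ*4 + ILF*10 + EIF*7
UFP = 17*4 + 13*5 + 5*4 + 9*10 + 1*7
UFP = 68 + 65 + 20 + 90 + 7
UFP = 250

250


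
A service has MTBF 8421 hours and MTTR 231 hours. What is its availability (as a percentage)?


Availability = MTBF / (MTBF + MTTR)
Availability = 8421 / (8421 + 231)
Availability = 8421 / 8652
Availability = 97.3301%

97.3301%


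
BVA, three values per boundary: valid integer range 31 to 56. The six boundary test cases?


Range: [31, 56]
Boundaries: just below min, min, min+1, max-1, max, just above max
Values: [30, 31, 32, 55, 56, 57]

[30, 31, 32, 55, 56, 57]


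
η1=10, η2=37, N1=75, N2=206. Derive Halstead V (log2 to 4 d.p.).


Formula: V = N * log2(η), where N = N1 + N2 and η = η1 + η2
η = 10 + 37 = 47
N = 75 + 206 = 281
log2(47) ≈ 5.5546
V = 281 * 5.5546 = 1560.84

1560.84


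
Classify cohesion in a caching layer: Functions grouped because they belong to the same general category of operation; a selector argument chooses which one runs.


Reasoning: Grouped by category of activity, not by data or sequence
Type: Logical cohesion

Logical cohesion


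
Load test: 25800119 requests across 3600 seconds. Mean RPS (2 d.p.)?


Formula: throughput = requests / seconds
throughput = 25800119 / 3600
throughput = 7166.7 requests/second

7166.7 requests/second


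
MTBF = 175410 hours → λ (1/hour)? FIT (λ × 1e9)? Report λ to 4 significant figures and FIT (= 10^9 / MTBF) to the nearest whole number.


Formula: λ = 1 / MTBF; FIT = λ × 1e9 = 1e9 / MTBF
λ = 1 / 175410 ≈ 5.701e-06 failures/hour
FIT = 1e9 / 175410 ≈ 5701 failures per 1e9 hours (nearest whole number)

λ = 5.701e-06 /h, FIT = 5701


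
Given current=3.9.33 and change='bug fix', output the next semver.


Current: 3.9.33
Change category: 'bug fix' → patch bump
SemVer rule: patch bump → increment PATCH (MAJOR and MINOR unchanged)
New: 3.9.34

3.9.34


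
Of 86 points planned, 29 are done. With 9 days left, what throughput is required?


Formula: Required rate = Remaining points / Days left
Remaining = 86 - 29 = 57 points
Required rate = 57 / 9 = 6.33 points/day

6.33 points/day


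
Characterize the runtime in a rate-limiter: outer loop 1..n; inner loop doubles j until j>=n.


Reasoning: linear outer times logarithmic inner
Complexity: O(n log n)

O(n log n)


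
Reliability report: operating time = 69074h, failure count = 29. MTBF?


Formula: MTBF = Total operating time / Number of failures
MTBF = 69074 / 29
MTBF = 2381.86 hours

2381.86 hours


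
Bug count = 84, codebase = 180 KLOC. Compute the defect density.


Defect density = defects / KLOC
Defect density = 84 / 180
Defect density = 0.467 defects/KLOC

0.467 defects/KLOC


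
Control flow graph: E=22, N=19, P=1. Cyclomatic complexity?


Formula: V(G) = E - N + 2P
V(G) = 22 - 19 + 2*1
V(G) = 3 + 2
V(G) = 5

5


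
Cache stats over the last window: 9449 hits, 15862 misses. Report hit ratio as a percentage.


Formula: hit rate = hits / (hits + misses) * 100
hit rate = 9449 / (9449 + 15862) * 100
hit rate = 9449 / 25311 * 100
hit rate = 37.33%

37.33%


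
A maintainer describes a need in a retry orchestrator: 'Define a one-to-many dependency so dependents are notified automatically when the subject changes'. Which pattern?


This matches the Observer pattern

Observer


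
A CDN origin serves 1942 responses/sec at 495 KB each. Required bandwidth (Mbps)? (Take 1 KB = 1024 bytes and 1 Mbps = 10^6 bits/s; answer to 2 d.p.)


Formula: Mbps = payload_bytes * RPS * 8 / 1e6
Payload per request = 495 KB = 495 * 1024 = 506880 bytes
Total bytes/sec = 506880 * 1942 = 984360960
Total bits/sec = 984360960 * 8 = 7874887680
Mbps = 7874887680 / 1e6 = 7874.89

7874.89 Mbps


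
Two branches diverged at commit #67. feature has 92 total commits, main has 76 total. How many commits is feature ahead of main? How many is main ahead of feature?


Common ancestor: commit #67
feature commits after divergence: 92 - 67 = 25
main commits after divergence: 76 - 67 = 9
feature is 25 commits ahead of main
main is 9 commits ahead of feature

feature ahead: 25, main ahead: 9


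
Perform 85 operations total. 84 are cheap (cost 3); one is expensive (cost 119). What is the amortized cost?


Formula: Amortized cost = Total cost / Operations
Total cost = (84 * 3) + (1 * 119)
Total cost = 252 + 119 = 371
Amortized = 371 / 85 = 4.3647

4.3647


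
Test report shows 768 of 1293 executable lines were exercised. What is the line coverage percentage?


Coverage = covered / total * 100
Coverage = 768 / 1293 * 100
Coverage = 59.4%

59.4%


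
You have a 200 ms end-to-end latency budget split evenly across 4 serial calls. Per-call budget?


Formula: per_stage = total_budget / stages
per_stage = 200 / 4
per_stage = 50.0 ms

50.0 ms


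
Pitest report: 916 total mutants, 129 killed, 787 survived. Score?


Mutation score = killed / total * 100
Mutation score = 129 / 916 * 100
Mutation score = 14.08%

14.08%


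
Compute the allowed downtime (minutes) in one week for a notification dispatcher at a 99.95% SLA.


Formula: allowed downtime = period * (100 - SLA) / 100
Period (week) = 10080 minutes
Unavailability fraction = (100 - 99.95) / 100
Allowed downtime = 10080 * (100 - 99.95) / 100
Allowed downtime = 5.04 minutes

5.04 minutes


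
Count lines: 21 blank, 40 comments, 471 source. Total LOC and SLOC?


Total LOC = blank + comment + code
Total LOC = 21 + 40 + 471 = 532
SLOC (source only) = code = 471

Total LOC: 532, SLOC: 471


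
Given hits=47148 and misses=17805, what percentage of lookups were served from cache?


Formula: hit rate = hits / (hits + misses) * 100
hit rate = 47148 / (47148 + 17805) * 100
hit rate = 47148 / 64953 * 100
hit rate = 72.59%

72.59%


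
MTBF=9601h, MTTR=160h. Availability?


Availability = MTBF / (MTBF + MTTR)
Availability = 9601 / (9601 + 160)
Availability = 9601 / 9761
Availability = 98.3608%

98.3608%


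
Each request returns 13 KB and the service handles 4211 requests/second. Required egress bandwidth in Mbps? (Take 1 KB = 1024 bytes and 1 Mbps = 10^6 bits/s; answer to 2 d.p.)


Formula: Mbps = payload_bytes * RPS * 8 / 1e6
Payload per request = 13 KB = 13 * 1024 = 13312 bytes
Total bytes/sec = 13312 * 4211 = 56056832
Total bits/sec = 56056832 * 8 = 448454656
Mbps = 448454656 / 1e6 = 448.45

448.45 Mbps


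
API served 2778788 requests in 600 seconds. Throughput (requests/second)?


Formula: throughput = requests / seconds
throughput = 2778788 / 600
throughput = 4631.31 requests/second

4631.31 requests/second


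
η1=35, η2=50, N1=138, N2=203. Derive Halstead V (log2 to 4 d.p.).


Formula: V = N * log2(η), where N = N1 + N2 and η = η1 + η2
η = 35 + 50 = 85
N = 138 + 203 = 341
log2(85) ≈ 6.4094
V = 341 * 6.4094 = 2185.61

2185.61


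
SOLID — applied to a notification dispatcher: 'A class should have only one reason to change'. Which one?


This describes the Single Responsibility Principle (SRP)

Single Responsibility Principle (SRP)


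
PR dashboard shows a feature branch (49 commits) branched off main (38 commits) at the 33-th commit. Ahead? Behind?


Common ancestor: commit #33
feature commits after divergence: 49 - 33 = 16
main commits after divergence: 38 - 33 = 5
feature is 16 commits ahead of main
main is 5 commits ahead of feature

feature ahead: 16, main ahead: 5


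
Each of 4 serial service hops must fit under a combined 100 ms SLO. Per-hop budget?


Formula: per_stage = total_budget / stages
per_stage = 100 / 4
per_stage = 25.0 ms

25.0 ms


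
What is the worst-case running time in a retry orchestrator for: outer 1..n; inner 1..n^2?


Reasoning: n times n^2
Complexity: O(n^3)

O(n^3)


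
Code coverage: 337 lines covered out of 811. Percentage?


Coverage = covered / total * 100
Coverage = 337 / 811 * 100
Coverage = 41.55%

41.55%


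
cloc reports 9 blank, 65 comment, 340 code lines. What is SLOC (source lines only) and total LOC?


Total LOC = blank + comment + code
Total LOC = 9 + 65 + 340 = 414
SLOC (source only) = code = 340

Total LOC: 414, SLOC: 340


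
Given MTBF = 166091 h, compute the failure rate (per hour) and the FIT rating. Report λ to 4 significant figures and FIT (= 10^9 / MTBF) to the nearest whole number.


Formula: λ = 1 / MTBF; FIT = λ × 1e9 = 1e9 / MTBF
λ = 1 / 166091 ≈ 6.021e-06 failures/hour
FIT = 1e9 / 166091 ≈ 6021 failures per 1e9 hours (nearest whole number)

λ = 6.021e-06 /h, FIT = 6021


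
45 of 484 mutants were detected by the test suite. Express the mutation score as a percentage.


Mutation score = killed / total * 100
Mutation score = 45 / 484 * 100
Mutation score = 9.3%

9.3%


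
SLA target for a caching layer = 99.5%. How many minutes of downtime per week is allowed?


Formula: allowed downtime = period * (100 - SLA) / 100
Period (week) = 10080 minutes
Unavailability fraction = (100 - 99.5) / 100
Allowed downtime = 10080 * (100 - 99.5) / 100
Allowed downtime = 50.4 minutes

50.4 minutes


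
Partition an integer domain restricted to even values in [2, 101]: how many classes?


Constraint: even integers in [2, 101]
Class 1: x < 2 — out-of-range invalid
Class 2: x in [2,101] but odd — wrong type invalid
Class 3: x in [2,101] and even — valid
Class 4: x > 101 — out-of-range invalid
Total equivalence classes: 4

4 equivalence classes


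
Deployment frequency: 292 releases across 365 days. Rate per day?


Formula: deployments per day = releases / days
= 292 / 365
= 0.8 deploys/day
(equivalently, 5.6 deploys/week)

0.8 deploys/day


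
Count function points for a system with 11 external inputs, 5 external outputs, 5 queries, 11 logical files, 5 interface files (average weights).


UFP = EI*4 + EO*5 + EQ*4 + ILF*10 + EIF*7
UFP = 11*4 + 5*5 + 5*4 + 11*10 + 5*7
UFP = 44 + 25 + 20 + 110 + 35
UFP = 234

234


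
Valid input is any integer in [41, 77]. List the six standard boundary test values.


Range: [41, 77]
Boundaries: just below min, min, min+1, max-1, max, just above max
Values: [40, 41, 42, 76, 77, 78]

[40, 41, 42, 76, 77, 78]


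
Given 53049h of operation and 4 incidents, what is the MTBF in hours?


Formula: MTBF = Total operating time / Number of failures
MTBF = 53049 / 4
MTBF = 13262.25 hours

13262.25 hours


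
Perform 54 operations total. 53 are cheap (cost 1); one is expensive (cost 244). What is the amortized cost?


Formula: Amortized cost = Total cost / Operations
Total cost = (53 * 1) + (1 * 244)
Total cost = 53 + 244 = 297
Amortized = 297 / 54 = 5.5

5.5


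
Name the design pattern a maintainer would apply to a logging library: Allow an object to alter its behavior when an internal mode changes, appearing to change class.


This matches the State pattern

State


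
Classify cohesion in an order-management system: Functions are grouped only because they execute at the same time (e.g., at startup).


Reasoning: Related by timing only
Type: Temporal cohesion

Temporal cohesion


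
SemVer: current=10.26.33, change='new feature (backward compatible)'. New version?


Current: 10.26.33
Change category: 'new feature (backward compatible)' → minor bump
SemVer rule: minor bump → increment MINOR, reset PATCH to 0 (MAJOR unchanged)
New: 10.27.0

10.27.0


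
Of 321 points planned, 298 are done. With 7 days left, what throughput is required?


Formula: Required rate = Remaining points / Days left
Remaining = 321 - 298 = 23 points
Required rate = 23 / 7 = 3.29 points/day

3.29 points/day


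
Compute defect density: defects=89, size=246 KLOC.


Defect density = defects / KLOC
Defect density = 89 / 246
Defect density = 0.362 defects/KLOC

0.362 defects/KLOC


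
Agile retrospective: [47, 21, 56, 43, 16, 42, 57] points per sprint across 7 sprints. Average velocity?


Formula: Avg velocity = Total points / Number of sprints
Points: [47, 21, 56, 43, 16, 42, 57]
Sum = 47 + 21 + 56 + 43 + 16 + 42 + 57 = 282
Avg velocity = 282 / 7 = 40.29 points/sprint

40.29 points/sprint


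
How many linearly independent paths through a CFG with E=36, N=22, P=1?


Formula: V(G) = E - N + 2P
V(G) = 36 - 22 + 2*1
V(G) = 14 + 2
V(G) = 16

16


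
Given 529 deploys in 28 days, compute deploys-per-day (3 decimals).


Formula: deployments per day = releases / days
= 529 / 28
= 18.893 deploys/day
(equivalently, 132.25 deploys/week)

18.893 deploys/day


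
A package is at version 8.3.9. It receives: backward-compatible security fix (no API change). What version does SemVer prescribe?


Current: 8.3.9
Change category: 'backward-compatible security fix (no API change)' → patch bump
SemVer rule: patch bump → increment PATCH (MAJOR and MINOR unchanged)
New: 8.3.10

8.3.10


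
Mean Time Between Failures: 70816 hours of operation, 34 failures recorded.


Formula: MTBF = Total operating time / Number of failures
MTBF = 70816 / 34
MTBF = 2082.82 hours

2082.82 hours


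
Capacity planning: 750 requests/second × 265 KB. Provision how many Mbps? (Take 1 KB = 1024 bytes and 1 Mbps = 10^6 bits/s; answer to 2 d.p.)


Formula: Mbps = payload_bytes * RPS * 8 / 1e6
Payload per request = 265 KB = 265 * 1024 = 271360 bytes
Total bytes/sec = 271360 * 750 = 203520000
Total bits/sec = 203520000 * 8 = 1628160000
Mbps = 1628160000 / 1e6 = 1628.16

1628.16 Mbps


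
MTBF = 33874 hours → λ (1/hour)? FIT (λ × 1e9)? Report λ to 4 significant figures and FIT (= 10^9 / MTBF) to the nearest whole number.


Formula: λ = 1 / MTBF; FIT = λ × 1e9 = 1e9 / MTBF
λ = 1 / 33874 ≈ 2.952e-05 failures/hour
FIT = 1e9 / 33874 ≈ 29521 failures per 1e9 hours (nearest whole number)

λ = 2.952e-05 /h, FIT = 29521


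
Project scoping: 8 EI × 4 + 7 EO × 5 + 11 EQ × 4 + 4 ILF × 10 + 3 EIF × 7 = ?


UFP = EI*4 + EO*5 + EQ*4 + ILF*10 + EIF*7
UFP = 8*4 + 7*5 + 11*4 + 4*10 + 3*7
UFP = 32 + 35 + 44 + 40 + 21
UFP = 172

172


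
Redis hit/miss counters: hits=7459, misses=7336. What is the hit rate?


Formula: hit rate = hits / (hits + misses) * 100
hit rate = 7459 / (7459 + 7336) * 100
hit rate = 7459 / 14795 * 100
hit rate = 50.42%

50.42%


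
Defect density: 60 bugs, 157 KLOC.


Defect density = defects / KLOC
Defect density = 60 / 157
Defect density = 0.382 defects/KLOC

0.382 defects/KLOC


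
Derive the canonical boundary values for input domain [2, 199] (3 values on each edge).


Range: [2, 199]
Boundaries: just below min, min, min+1, max-1, max, just above max
Values: [1, 2, 3, 198, 199, 200]

[1, 2, 3, 198, 199, 200]


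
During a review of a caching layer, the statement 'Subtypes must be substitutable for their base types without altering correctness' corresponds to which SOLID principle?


This describes the Liskov Substitution Principle (LSP)

Liskov Substitution Principle (LSP)


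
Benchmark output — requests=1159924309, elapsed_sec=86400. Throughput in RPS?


Formula: throughput = requests / seconds
throughput = 1159924309 / 86400
throughput = 13425.05 requests/second

13425.05 requests/second


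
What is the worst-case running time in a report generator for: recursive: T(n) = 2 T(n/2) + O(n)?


Reasoning: master theorem case 2 (merge-sort recurrence)
Complexity: O(n log n)

O(n log n)


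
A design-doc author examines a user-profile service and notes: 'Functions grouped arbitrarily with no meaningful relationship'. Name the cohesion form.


Reasoning: Worst: random grouping
Type: Coincidental cohesion

Coincidental cohesion


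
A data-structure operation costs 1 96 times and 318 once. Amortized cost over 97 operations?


Formula: Amortized cost = Total cost / Operations
Total cost = (96 * 1) + (1 * 318)
Total cost = 96 + 318 = 414
Amortized = 414 / 97 = 4.268

4.268


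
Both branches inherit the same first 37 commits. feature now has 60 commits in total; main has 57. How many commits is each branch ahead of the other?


Common ancestor: commit #37
feature commits after divergence: 60 - 37 = 23
main commits after divergence: 57 - 37 = 20
feature is 23 commits ahead of main
main is 20 commits ahead of feature

feature ahead: 23, main ahead: 20


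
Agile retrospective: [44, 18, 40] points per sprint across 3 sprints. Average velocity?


Formula: Avg velocity = Total points / Number of sprints
Points: [44, 18, 40]
Sum = 44 + 18 + 40 = 102
Avg velocity = 102 / 3 = 34.0 points/sprint

34.0 points/sprint


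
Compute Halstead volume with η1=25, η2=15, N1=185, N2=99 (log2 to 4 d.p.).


Formula: V = N * log2(η), where N = N1 + N2 and η = η1 + η2
η = 25 + 15 = 40
N = 185 + 99 = 284
log2(40) ≈ 5.3219
V = 284 * 5.3219 = 1511.42

1511.42


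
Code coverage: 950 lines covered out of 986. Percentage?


Coverage = covered / total * 100
Coverage = 950 / 986 * 100
Coverage = 96.35%

96.35%


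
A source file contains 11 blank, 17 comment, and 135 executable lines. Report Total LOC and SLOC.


Total LOC = blank + comment + code
Total LOC = 11 + 17 + 135 = 163
SLOC (source only) = code = 135

Total LOC: 163, SLOC: 135


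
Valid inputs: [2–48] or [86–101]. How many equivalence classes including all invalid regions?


Valid ranges: [2,48] and [86,101]
Class 1: x < 2 — invalid
Class 2: 2 ≤ x ≤ 48 — valid
Class 3: 48 < x < 86 — invalid (gap between ranges)
Class 4: 86 ≤ x ≤ 101 — valid
Class 5: x > 101 — invalid
Total equivalence classes: 5

5 equivalence classes


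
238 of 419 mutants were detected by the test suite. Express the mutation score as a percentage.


Mutation score = killed / total * 100
Mutation score = 238 / 419 * 100
Mutation score = 56.8%

56.8%


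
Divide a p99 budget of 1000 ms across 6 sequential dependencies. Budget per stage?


Formula: per_stage = total_budget / stages
per_stage = 1000 / 6
per_stage = 166.67 ms

166.67 ms


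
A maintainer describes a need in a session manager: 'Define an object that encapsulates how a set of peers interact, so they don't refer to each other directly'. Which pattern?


This matches the Mediator pattern

Mediator


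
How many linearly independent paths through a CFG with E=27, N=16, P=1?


Formula: V(G) = E - N + 2P
V(G) = 27 - 16 + 2*1
V(G) = 11 + 2
V(G) = 13

13


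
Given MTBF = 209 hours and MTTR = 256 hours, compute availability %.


Availability = MTBF / (MTBF + MTTR)
Availability = 209 / (209 + 256)
Availability = 209 / 465
Availability = 44.9462%

44.9462%


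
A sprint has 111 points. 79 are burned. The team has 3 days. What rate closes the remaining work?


Formula: Required rate = Remaining points / Days left
Remaining = 111 - 79 = 32 points
Required rate = 32 / 3 = 10.67 points/day

10.67 points/day


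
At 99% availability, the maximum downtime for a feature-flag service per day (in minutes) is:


Formula: allowed downtime = period * (100 - SLA) / 100
Period (day) = 1440 minutes
Unavailability fraction = (100 - 99.0) / 100
Allowed downtime = 1440 * (100 - 99.0) / 100
Allowed downtime = 14.4 minutes

14.4 minutes


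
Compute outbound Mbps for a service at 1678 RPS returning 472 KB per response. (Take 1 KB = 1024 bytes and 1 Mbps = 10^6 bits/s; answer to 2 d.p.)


Formula: Mbps = payload_bytes * RPS * 8 / 1e6
Payload per request = 472 KB = 472 * 1024 = 483328 bytes
Total bytes/sec = 483328 * 1678 = 811024384
Total bits/sec = 811024384 * 8 = 6488195072
Mbps = 6488195072 / 1e6 = 6488.2

6488.2 Mbps


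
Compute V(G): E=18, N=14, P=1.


Formula: V(G) = E - N + 2P
V(G) = 18 - 14 + 2*1
V(G) = 4 + 2
V(G) = 6

6


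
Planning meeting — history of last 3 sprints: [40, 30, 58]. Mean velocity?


Formula: Avg velocity = Total points / Number of sprints
Points: [40, 30, 58]
Sum = 40 + 30 + 58 = 128
Avg velocity = 128 / 3 = 42.67 points/sprint

42.67 points/sprint


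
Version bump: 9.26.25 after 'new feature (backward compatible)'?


Current: 9.26.25
Change category: 'new feature (backward compatible)' → minor bump
SemVer rule: minor bump → increment MINOR, reset PATCH to 0 (MAJOR unchanged)
New: 9.27.0

9.27.0


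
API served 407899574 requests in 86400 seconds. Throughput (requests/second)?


Formula: throughput = requests / seconds
throughput = 407899574 / 86400
throughput = 4721.06 requests/second

4721.06 requests/second


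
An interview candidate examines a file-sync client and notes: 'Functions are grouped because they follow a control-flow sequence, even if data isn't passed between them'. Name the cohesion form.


Reasoning: Grouped by order of execution within a routine, not by data flow
Type: Procedural cohesion

Procedural cohesion


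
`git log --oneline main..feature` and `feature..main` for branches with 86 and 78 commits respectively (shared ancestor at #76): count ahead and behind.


Common ancestor: commit #76
feature commits after divergence: 86 - 76 = 10
main commits after divergence: 78 - 76 = 2
feature is 10 commits ahead of main
main is 2 commits ahead of feature

feature ahead: 10, main ahead: 2


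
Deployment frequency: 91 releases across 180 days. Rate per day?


Formula: deployments per day = releases / days
= 91 / 180
= 0.506 deploys/day
(equivalently, 3.54 deploys/week)

0.506 deploys/day


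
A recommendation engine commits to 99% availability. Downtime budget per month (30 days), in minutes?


Formula: allowed downtime = period * (100 - SLA) / 100
Period (month (30 days)) = 43200 minutes
Unavailability fraction = (100 - 99.0) / 100
Allowed downtime = 43200 * (100 - 99.0) / 100
Allowed downtime = 432.0 minutes

432.0 minutes


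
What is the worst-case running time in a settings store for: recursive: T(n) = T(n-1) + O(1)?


Reasoning: linear recursion with constant work per frame
Complexity: O(n)

O(n)


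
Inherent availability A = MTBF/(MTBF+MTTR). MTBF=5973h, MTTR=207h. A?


Availability = MTBF / (MTBF + MTTR)
Availability = 5973 / (5973 + 207)
Availability = 5973 / 6180
Availability = 96.6505%

96.6505%


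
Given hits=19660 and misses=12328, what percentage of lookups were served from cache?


Formula: hit rate = hits / (hits + misses) * 100
hit rate = 19660 / (19660 + 12328) * 100
hit rate = 19660 / 31988 * 100
hit rate = 61.46%

61.46%


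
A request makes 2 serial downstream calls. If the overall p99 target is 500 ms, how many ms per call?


Formula: per_stage = total_budget / stages
per_stage = 500 / 2
per_stage = 250.0 ms

250.0 ms


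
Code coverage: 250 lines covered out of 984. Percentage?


Coverage = covered / total * 100
Coverage = 250 / 984 * 100
Coverage = 25.41%

25.41%


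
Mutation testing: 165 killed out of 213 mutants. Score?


Mutation score = killed / total * 100
Mutation score = 165 / 213 * 100
Mutation score = 77.46%

77.46%


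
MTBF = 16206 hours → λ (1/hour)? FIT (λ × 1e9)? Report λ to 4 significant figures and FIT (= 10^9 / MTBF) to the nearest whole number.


Formula: λ = 1 / MTBF; FIT = λ × 1e9 = 1e9 / MTBF
λ = 1 / 16206 ≈ 6.171e-05 failures/hour
FIT = 1e9 / 16206 ≈ 61706 failures per 1e9 hours (nearest whole number)

λ = 6.171e-05 /h, FIT = 61706


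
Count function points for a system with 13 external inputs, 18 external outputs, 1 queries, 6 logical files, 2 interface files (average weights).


UFP = EI*4 + EO*5 + EQ*4 + ILF*10 + EIF*7
UFP = 13*4 + 18*5 + 1*4 + 6*10 + 2*7
UFP = 52 + 90 + 4 + 60 + 14
UFP = 220

220


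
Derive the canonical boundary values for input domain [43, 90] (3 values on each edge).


Range: [43, 90]
Boundaries: just below min, min, min+1, max-1, max, just above max
Values: [42, 43, 44, 89, 90, 91]

[42, 43, 44, 89, 90, 91]


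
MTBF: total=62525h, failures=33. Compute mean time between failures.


Formula: MTBF = Total operating time / Number of failures
MTBF = 62525 / 33
MTBF = 1894.7 hours

1894.7 hours


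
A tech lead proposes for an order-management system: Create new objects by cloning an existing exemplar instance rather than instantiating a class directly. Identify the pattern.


This matches the Prototype pattern

Prototype


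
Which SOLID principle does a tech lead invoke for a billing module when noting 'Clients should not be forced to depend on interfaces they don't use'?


This describes the Interface Segregation Principle (ISP)

Interface Segregation Principle (ISP)


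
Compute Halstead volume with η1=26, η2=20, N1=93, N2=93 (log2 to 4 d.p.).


Formula: V = N * log2(η), where N = N1 + N2 and η = η1 + η2
η = 26 + 20 = 46
N = 93 + 93 = 186
log2(46) ≈ 5.5236
V = 186 * 5.5236 = 1027.39

1027.39


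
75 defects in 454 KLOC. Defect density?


Defect density = defects / KLOC
Defect density = 75 / 454
Defect density = 0.165 defects/KLOC

0.165 defects/KLOC
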